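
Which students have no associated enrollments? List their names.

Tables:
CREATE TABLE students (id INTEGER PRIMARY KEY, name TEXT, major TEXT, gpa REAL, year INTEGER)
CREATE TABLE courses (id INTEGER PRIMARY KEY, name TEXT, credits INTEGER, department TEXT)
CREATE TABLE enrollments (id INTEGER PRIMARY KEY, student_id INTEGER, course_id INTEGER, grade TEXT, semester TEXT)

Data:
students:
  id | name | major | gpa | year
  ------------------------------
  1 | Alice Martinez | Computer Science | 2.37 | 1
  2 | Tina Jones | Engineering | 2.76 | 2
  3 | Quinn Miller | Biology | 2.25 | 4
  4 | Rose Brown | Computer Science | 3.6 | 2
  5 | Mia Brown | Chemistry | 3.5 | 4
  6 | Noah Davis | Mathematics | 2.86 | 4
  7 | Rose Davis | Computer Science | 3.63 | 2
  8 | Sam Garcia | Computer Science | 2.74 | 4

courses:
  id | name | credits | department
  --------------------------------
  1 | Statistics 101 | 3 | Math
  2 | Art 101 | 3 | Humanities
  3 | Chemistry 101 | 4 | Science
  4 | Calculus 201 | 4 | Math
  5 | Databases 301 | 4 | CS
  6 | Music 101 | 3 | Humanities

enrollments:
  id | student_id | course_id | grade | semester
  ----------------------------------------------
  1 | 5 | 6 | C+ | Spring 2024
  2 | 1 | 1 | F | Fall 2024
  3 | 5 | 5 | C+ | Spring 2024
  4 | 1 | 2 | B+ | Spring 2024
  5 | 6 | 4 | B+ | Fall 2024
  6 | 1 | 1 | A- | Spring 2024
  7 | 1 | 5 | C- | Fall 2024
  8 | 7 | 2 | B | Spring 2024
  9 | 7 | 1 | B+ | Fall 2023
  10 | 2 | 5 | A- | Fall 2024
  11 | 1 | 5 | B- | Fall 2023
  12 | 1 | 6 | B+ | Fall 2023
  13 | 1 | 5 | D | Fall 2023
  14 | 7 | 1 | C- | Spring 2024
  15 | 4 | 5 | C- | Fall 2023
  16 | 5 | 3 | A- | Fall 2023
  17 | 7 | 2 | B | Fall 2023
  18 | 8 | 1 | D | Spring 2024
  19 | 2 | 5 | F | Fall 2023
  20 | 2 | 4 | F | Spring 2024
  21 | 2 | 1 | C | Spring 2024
SELECT p.name FROM students p LEFT JOIN enrollments c ON c.student_id = p.id WHERE c.id IS NULL

Execution result:
Quinn Miller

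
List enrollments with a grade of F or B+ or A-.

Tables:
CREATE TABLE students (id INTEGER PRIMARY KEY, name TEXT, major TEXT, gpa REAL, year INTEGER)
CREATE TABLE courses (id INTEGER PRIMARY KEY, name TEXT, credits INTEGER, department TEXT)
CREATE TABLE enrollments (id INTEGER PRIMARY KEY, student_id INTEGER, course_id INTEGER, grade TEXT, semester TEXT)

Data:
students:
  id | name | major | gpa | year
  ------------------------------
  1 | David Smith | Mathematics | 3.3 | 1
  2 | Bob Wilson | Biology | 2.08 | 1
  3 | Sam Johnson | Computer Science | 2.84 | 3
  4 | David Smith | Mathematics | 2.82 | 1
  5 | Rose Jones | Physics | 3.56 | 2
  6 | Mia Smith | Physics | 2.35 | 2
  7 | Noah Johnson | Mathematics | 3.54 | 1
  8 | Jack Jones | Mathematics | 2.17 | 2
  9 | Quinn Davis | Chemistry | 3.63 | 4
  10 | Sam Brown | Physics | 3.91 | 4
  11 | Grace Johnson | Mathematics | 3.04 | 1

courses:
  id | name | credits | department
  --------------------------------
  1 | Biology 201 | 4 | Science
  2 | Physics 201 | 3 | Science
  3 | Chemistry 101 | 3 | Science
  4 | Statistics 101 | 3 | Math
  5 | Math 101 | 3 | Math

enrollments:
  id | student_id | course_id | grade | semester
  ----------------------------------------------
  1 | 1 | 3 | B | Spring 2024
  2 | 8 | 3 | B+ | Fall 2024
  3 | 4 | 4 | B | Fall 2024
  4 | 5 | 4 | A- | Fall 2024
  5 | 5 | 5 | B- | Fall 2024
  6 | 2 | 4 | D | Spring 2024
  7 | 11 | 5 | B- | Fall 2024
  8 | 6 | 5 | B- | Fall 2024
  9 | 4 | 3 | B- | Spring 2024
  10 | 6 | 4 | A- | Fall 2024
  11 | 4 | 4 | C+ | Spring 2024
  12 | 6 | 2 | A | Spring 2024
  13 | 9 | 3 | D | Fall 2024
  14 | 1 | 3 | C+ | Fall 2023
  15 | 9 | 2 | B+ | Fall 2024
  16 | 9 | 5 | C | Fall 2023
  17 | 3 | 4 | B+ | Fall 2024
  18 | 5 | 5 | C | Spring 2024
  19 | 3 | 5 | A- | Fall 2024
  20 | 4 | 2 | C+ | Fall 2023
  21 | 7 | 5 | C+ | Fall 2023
SELECT id, grade FROM enrollments WHERE grade IN ('F', 'B+', 'A-')

Execution result:
id | grade
2 | B+
4 | A-
10 | A-
15 | B+
17 | B+
19 | A-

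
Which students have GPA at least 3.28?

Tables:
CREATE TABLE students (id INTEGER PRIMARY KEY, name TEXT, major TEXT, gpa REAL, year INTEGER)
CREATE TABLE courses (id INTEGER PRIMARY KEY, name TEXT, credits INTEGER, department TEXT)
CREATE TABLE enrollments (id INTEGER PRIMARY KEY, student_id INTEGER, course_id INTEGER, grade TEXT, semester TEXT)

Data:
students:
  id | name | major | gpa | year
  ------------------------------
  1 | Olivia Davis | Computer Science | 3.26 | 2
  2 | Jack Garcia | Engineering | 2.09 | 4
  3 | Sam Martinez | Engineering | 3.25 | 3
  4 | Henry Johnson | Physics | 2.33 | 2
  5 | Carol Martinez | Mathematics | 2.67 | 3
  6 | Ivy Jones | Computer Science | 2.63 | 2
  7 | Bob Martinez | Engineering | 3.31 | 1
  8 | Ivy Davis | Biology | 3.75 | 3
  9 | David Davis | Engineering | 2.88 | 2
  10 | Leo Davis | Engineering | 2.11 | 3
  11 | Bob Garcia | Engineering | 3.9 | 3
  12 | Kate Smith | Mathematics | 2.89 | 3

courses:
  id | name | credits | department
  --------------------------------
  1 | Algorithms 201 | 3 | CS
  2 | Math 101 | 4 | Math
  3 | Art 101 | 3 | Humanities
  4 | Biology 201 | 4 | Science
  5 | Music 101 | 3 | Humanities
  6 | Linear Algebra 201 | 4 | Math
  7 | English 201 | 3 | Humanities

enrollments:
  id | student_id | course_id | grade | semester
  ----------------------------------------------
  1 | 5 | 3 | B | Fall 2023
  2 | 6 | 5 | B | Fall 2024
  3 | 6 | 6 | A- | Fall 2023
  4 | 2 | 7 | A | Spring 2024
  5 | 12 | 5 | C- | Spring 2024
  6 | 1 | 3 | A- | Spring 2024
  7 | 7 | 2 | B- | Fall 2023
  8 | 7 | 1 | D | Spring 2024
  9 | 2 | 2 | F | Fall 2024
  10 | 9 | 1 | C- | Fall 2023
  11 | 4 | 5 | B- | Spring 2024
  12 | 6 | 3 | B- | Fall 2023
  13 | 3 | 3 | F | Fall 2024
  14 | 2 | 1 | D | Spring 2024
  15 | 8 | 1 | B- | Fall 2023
SELECT name, gpa FROM students WHERE gpa >= 3.28

Execution result:
name | gpa
Bob Martinez | 3.31
Ivy Davis | 3.75
Bob Garcia | 3.90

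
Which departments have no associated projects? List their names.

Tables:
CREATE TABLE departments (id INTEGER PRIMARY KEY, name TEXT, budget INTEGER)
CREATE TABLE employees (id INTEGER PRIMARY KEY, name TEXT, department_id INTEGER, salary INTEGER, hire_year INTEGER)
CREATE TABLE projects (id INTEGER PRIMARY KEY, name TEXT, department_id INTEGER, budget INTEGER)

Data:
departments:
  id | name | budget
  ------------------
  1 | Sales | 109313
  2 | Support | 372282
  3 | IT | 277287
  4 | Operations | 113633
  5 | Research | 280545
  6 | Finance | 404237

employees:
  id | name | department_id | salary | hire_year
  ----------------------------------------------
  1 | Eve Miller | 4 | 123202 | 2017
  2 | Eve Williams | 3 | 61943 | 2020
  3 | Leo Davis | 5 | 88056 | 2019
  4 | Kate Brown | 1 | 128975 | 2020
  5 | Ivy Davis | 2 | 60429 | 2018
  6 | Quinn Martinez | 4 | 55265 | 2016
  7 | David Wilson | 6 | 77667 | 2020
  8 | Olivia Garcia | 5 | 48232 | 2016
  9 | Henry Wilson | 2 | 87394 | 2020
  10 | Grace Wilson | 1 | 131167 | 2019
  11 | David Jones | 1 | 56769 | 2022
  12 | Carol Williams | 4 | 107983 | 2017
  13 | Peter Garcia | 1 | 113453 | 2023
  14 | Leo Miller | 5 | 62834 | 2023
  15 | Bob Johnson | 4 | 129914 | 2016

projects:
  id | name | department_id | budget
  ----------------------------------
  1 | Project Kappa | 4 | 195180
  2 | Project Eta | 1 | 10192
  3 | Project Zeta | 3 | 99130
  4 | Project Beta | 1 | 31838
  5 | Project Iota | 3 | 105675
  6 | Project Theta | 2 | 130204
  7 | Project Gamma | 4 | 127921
SELECT p.name FROM departments p LEFT JOIN projects c ON c.department_id = p.id WHERE c.id IS NULL

Execution result:
name
Research
Finance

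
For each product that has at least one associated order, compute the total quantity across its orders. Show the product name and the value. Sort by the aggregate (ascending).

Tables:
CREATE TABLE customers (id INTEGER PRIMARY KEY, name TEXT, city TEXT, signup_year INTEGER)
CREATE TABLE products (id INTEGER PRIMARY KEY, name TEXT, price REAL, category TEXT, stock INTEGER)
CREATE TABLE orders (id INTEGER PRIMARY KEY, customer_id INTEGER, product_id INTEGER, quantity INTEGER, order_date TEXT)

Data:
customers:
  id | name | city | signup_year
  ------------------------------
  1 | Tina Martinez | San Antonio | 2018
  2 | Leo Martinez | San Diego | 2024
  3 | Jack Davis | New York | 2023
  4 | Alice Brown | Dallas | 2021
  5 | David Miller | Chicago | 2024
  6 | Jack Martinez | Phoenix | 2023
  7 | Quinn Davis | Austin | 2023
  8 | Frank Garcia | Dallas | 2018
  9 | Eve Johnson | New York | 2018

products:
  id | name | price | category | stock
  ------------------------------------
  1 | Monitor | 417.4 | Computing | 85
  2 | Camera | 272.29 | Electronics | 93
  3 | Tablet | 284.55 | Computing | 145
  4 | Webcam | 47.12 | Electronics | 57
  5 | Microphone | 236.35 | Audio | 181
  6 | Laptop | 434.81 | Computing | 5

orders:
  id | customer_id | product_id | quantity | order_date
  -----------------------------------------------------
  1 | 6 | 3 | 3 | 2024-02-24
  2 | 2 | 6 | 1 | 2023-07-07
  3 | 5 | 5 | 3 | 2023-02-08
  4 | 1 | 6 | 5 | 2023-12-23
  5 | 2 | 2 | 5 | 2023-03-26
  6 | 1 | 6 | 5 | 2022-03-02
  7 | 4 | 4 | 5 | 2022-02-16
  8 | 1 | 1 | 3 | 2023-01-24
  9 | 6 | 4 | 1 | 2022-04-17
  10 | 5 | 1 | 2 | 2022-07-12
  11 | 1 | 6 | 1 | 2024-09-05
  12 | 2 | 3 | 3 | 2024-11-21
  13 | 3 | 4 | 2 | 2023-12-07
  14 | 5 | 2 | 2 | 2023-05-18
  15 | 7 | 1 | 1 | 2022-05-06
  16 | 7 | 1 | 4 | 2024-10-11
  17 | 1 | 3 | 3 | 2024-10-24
SELECT p.name, SUM(c.quantity) AS sum_quantity FROM orders c JOIN products p ON c.product_id = p.id GROUP BY p.id, p.name ORDER BY sum_quantity ASC

Execution result:
name | sum_quantity
Microphone | 3
Camera | 7
Webcam | 8
Tablet | 9
Monitor | 10
Laptop | 12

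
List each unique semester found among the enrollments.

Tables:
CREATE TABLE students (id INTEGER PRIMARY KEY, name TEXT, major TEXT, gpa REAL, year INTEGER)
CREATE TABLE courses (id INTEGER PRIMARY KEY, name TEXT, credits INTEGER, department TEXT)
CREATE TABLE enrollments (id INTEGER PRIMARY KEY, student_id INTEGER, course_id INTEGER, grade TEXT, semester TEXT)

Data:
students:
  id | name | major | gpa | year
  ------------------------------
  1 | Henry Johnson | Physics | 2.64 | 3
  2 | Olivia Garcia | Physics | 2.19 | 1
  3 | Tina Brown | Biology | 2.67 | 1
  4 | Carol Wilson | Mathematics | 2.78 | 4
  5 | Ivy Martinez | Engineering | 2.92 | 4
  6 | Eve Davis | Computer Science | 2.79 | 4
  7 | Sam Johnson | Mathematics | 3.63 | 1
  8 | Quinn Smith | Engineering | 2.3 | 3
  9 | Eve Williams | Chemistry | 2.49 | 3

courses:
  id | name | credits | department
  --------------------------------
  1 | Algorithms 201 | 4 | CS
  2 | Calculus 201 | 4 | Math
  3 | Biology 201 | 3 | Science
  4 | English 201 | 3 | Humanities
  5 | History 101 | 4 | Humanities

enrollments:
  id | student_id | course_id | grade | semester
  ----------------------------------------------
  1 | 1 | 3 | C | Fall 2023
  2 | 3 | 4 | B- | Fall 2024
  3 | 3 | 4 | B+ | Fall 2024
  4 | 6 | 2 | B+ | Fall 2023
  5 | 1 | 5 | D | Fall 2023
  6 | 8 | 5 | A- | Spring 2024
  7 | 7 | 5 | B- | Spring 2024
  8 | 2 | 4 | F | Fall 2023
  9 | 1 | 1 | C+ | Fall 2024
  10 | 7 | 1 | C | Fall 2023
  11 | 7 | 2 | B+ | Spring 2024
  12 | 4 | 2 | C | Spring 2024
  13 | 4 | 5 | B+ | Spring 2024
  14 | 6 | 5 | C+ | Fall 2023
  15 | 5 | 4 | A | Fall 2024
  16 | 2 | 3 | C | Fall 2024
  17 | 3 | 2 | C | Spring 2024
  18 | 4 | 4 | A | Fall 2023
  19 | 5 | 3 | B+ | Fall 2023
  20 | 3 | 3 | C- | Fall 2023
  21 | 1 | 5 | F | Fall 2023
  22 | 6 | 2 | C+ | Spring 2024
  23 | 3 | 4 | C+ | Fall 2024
SELECT DISTINCT semester FROM enrollments

Execution result:
semester
Fall 2023
Fall 2024
Spring 2024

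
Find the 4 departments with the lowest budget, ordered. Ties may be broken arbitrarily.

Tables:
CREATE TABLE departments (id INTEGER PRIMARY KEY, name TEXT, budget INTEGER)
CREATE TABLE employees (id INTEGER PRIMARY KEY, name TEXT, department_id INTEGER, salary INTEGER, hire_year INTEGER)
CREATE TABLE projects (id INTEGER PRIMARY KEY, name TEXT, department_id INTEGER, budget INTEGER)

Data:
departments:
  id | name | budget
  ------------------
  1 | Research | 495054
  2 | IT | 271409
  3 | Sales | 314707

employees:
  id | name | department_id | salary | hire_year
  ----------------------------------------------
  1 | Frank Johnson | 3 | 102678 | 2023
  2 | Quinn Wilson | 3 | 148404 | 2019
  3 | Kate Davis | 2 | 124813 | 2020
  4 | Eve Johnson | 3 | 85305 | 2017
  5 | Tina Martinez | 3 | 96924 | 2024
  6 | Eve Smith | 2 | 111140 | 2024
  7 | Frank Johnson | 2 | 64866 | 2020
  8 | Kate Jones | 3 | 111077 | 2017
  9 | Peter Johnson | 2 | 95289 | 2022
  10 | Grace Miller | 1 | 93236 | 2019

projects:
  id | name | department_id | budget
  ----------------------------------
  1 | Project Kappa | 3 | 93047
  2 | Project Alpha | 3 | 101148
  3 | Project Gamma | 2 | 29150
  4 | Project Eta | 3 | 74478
SELECT name, budget FROM departments ORDER BY budget ASC LIMIT 4

Execution result:
name | budget
IT | 271409
Sales | 314707
Research | 495054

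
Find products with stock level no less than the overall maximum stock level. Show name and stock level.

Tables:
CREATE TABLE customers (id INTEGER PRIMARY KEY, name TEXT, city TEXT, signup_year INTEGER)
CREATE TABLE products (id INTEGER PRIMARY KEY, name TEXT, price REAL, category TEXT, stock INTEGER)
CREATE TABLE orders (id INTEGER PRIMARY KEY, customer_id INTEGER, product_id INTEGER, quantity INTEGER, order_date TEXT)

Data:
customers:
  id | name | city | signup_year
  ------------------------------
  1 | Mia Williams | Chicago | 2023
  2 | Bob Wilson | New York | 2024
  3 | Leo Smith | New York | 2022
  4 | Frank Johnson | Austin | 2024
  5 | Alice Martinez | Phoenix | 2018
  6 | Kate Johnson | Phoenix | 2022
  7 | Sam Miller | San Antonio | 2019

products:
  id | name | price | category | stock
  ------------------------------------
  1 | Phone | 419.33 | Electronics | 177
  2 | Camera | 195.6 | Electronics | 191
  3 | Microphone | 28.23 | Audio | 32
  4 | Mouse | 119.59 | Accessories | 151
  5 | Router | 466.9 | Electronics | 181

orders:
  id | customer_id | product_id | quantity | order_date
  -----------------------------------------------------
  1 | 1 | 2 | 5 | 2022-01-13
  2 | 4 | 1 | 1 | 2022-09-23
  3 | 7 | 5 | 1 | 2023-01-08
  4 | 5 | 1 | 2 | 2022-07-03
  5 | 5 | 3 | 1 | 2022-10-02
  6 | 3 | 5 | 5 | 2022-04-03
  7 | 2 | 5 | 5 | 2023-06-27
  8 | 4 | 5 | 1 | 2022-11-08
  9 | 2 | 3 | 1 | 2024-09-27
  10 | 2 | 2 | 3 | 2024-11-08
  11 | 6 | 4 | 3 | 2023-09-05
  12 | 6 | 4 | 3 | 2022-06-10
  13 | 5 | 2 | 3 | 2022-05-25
SELECT name, stock FROM products WHERE stock >= (SELECT MAX(stock) FROM products)

Execution result:
name | stock
Camera | 191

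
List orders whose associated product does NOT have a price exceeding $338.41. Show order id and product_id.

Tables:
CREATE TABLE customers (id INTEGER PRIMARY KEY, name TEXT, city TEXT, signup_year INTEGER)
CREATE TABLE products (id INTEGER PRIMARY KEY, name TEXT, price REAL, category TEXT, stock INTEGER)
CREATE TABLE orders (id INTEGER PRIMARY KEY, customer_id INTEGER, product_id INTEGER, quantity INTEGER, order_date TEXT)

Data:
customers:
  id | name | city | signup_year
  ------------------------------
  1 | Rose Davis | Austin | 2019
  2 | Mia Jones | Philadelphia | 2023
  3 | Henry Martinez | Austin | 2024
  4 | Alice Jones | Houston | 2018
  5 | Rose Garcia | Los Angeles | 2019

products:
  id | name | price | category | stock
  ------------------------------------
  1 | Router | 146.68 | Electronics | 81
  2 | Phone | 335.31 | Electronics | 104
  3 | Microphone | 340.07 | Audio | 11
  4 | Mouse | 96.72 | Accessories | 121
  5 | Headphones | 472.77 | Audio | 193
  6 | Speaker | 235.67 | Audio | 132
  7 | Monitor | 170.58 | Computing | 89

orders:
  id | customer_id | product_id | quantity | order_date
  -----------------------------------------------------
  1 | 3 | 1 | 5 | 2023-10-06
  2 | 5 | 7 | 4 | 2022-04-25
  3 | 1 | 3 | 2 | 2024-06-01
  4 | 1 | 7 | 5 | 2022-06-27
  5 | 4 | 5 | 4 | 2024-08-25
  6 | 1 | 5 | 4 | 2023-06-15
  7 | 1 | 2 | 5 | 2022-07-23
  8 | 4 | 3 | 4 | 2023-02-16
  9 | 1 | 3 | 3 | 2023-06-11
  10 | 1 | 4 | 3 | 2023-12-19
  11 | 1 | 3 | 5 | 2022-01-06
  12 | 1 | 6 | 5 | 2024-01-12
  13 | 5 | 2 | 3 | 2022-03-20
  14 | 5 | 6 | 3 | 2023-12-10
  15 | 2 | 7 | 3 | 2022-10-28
SELECT id, product_id FROM orders WHERE product_id NOT IN (SELECT id FROM products WHERE price > 338.41)

Execution result:
id | product_id
1 | 1
2 | 7
4 | 7
7 | 2
10 | 4
12 | 6
13 | 2
14 | 6
15 | 7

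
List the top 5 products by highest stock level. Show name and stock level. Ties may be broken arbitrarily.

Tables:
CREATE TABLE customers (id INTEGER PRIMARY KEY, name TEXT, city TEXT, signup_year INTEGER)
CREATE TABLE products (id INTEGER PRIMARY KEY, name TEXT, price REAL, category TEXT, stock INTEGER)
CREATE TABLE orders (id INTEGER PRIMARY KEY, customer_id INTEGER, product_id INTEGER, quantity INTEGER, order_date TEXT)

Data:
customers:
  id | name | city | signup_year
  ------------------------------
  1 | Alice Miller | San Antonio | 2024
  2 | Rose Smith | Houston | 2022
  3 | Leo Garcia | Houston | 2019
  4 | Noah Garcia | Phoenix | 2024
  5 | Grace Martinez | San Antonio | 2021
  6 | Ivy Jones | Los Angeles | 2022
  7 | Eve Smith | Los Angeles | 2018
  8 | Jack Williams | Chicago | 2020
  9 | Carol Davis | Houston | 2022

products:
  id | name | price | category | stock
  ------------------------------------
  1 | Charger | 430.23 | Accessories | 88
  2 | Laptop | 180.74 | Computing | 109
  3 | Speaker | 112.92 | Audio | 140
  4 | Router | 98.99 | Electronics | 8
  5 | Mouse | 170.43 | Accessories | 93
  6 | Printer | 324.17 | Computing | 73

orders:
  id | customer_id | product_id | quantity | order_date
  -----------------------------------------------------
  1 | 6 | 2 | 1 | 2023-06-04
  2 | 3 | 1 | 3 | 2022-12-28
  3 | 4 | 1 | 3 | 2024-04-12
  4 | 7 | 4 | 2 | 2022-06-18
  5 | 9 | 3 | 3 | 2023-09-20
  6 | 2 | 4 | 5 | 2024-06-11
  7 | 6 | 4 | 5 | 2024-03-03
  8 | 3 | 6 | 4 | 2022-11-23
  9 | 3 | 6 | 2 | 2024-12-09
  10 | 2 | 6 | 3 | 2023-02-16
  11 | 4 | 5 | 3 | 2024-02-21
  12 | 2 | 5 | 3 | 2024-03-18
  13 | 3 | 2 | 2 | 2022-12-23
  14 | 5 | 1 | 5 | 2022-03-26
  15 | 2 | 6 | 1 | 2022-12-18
SELECT name, stock FROM products ORDER BY stock DESC LIMIT 5

Execution result:
name | stock
Speaker | 140
Laptop | 109
Mouse | 93
Charger | 88
Printer | 73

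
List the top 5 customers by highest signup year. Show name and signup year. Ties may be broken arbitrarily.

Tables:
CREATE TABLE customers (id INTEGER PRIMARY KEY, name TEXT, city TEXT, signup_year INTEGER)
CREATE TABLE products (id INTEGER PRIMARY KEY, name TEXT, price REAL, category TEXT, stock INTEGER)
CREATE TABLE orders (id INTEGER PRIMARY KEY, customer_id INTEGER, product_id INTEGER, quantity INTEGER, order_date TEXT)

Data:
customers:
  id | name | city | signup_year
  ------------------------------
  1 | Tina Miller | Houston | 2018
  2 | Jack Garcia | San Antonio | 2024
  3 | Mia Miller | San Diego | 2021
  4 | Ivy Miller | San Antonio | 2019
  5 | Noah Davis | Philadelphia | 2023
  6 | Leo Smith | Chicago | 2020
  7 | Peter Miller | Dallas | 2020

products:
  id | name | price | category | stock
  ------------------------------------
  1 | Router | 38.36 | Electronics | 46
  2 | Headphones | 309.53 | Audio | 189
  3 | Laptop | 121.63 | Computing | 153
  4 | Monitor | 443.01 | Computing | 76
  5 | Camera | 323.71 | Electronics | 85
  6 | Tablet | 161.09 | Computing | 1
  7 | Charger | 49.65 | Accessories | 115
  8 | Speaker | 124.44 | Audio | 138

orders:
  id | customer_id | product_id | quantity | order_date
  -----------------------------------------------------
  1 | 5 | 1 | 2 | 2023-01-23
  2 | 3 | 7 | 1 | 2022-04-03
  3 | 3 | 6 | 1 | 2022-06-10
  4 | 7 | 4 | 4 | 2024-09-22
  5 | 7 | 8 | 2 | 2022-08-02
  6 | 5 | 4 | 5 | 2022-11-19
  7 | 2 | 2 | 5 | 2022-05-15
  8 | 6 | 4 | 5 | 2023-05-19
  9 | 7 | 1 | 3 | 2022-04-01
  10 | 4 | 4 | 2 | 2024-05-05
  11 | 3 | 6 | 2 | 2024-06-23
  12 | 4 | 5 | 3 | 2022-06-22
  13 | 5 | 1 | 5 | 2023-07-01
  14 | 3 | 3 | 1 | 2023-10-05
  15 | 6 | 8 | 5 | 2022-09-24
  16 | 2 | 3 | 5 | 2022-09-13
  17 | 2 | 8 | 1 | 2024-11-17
SELECT name, signup_year FROM customers ORDER BY signup_year DESC LIMIT 5

Execution result:
name | signup_year
Jack Garcia | 2024
Noah Davis | 2023
Mia Miller | 2021
Leo Smith | 2020
Peter Miller | 2020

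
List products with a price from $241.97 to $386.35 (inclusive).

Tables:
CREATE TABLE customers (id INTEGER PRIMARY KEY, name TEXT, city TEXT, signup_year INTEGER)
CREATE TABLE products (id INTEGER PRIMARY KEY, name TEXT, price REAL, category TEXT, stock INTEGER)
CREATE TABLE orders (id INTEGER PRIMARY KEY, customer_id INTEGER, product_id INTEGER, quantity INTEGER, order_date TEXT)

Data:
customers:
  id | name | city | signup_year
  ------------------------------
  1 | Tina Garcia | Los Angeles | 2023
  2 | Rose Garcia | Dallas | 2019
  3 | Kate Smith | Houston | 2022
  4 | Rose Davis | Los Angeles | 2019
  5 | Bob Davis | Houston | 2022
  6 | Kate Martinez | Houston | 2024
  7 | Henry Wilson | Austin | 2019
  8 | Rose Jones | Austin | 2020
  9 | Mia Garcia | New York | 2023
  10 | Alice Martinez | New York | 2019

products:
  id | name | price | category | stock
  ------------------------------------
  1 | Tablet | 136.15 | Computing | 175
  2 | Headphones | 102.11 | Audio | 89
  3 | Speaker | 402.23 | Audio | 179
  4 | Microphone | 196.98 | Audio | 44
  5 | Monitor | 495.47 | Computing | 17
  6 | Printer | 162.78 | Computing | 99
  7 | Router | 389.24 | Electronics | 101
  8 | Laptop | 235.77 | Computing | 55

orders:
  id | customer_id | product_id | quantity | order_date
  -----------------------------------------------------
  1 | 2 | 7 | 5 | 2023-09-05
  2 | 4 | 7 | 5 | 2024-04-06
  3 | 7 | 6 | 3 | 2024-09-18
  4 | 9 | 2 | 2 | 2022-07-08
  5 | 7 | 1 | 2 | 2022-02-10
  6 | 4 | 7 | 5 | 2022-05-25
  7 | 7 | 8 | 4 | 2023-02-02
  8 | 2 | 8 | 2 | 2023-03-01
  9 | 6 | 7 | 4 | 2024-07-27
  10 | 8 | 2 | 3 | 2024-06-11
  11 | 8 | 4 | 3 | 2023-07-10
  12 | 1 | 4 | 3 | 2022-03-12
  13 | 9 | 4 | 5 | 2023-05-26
SELECT name, price FROM products WHERE price BETWEEN 241.97 AND 386.35

Execution result:
(no rows)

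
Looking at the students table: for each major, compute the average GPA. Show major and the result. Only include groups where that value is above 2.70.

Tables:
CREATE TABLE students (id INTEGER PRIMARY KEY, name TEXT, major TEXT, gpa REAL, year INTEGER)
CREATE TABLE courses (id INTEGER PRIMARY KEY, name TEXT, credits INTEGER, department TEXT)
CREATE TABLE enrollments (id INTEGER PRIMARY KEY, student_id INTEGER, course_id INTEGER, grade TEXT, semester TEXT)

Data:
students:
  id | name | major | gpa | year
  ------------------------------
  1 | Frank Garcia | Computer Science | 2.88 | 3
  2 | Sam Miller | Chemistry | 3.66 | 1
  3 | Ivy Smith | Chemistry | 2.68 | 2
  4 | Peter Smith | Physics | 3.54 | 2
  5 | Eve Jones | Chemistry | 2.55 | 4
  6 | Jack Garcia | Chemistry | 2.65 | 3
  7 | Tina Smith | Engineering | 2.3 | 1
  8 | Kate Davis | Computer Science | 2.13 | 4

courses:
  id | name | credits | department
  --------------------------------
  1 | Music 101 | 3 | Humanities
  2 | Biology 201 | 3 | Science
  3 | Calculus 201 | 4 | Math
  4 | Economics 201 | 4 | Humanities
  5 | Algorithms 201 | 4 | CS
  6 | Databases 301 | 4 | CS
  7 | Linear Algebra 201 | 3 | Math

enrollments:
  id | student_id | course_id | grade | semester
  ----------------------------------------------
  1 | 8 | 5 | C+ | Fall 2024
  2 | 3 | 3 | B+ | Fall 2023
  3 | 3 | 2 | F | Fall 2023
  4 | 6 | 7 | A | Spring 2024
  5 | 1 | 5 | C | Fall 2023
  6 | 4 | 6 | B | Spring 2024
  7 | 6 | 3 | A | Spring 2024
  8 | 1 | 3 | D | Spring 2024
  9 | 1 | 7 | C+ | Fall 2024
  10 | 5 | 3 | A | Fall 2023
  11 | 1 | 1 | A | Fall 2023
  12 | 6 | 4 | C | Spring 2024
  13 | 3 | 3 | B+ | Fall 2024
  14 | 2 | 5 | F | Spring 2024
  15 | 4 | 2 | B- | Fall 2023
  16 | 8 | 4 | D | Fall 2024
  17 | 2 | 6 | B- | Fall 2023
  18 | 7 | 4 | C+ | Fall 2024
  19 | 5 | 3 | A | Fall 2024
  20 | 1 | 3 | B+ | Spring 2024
SELECT major, AVG(gpa) AS avg_gpa FROM students GROUP BY major HAVING AVG(gpa) > 2.7

Execution result:
major | avg_gpa
Chemistry | 2.89
Physics | 3.54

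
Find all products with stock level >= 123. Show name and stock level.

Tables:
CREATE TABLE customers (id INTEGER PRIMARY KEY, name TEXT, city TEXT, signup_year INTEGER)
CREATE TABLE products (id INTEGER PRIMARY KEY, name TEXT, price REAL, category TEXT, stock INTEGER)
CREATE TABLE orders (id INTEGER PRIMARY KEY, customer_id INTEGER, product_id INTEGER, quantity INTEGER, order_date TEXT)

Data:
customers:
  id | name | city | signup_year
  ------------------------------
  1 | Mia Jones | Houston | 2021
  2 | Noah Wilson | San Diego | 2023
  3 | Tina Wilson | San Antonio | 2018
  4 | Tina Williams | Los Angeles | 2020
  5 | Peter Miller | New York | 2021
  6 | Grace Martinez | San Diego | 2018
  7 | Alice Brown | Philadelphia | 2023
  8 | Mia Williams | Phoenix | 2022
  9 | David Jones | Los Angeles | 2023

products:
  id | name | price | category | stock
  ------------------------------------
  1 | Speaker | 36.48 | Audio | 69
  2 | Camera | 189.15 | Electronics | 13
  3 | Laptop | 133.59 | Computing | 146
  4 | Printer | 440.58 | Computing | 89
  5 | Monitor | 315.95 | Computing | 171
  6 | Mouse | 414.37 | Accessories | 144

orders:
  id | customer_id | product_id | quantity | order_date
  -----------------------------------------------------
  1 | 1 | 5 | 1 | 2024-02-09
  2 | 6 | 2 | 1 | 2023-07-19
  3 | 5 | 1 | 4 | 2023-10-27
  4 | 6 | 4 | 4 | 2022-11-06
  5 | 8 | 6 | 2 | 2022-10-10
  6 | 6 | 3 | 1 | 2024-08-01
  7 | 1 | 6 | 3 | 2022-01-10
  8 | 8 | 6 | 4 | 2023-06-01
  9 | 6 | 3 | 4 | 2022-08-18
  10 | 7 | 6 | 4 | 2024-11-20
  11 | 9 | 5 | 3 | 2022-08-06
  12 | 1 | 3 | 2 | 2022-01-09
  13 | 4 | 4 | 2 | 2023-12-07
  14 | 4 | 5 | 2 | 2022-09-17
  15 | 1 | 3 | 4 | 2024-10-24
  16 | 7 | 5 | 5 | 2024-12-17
SELECT name, stock FROM products WHERE stock >= 123

Execution result:
name | stock
Laptop | 146
Monitor | 171
Mouse | 144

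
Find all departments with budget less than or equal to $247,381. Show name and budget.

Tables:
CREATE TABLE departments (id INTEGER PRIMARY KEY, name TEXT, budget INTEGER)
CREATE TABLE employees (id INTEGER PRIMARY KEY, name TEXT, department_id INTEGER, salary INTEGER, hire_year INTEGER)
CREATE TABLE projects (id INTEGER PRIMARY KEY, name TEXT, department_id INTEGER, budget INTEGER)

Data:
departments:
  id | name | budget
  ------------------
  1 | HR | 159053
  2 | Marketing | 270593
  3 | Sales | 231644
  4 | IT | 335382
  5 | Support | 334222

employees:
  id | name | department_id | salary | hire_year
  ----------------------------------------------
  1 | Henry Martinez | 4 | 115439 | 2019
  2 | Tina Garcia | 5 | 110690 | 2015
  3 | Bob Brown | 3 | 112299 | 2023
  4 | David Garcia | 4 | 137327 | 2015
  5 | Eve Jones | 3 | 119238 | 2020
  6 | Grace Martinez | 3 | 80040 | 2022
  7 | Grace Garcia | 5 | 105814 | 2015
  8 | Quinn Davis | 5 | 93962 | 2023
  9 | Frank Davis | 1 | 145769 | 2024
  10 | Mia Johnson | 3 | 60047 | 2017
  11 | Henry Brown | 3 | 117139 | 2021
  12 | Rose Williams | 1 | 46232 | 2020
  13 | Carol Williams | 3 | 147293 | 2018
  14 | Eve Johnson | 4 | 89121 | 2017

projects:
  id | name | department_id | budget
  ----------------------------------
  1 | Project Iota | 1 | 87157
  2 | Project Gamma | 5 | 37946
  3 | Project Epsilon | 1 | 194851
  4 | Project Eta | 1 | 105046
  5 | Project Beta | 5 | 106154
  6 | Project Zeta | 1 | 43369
SELECT name, budget FROM departments WHERE budget <= 247381

Execution result:
name | budget
HR | 159053
Sales | 231644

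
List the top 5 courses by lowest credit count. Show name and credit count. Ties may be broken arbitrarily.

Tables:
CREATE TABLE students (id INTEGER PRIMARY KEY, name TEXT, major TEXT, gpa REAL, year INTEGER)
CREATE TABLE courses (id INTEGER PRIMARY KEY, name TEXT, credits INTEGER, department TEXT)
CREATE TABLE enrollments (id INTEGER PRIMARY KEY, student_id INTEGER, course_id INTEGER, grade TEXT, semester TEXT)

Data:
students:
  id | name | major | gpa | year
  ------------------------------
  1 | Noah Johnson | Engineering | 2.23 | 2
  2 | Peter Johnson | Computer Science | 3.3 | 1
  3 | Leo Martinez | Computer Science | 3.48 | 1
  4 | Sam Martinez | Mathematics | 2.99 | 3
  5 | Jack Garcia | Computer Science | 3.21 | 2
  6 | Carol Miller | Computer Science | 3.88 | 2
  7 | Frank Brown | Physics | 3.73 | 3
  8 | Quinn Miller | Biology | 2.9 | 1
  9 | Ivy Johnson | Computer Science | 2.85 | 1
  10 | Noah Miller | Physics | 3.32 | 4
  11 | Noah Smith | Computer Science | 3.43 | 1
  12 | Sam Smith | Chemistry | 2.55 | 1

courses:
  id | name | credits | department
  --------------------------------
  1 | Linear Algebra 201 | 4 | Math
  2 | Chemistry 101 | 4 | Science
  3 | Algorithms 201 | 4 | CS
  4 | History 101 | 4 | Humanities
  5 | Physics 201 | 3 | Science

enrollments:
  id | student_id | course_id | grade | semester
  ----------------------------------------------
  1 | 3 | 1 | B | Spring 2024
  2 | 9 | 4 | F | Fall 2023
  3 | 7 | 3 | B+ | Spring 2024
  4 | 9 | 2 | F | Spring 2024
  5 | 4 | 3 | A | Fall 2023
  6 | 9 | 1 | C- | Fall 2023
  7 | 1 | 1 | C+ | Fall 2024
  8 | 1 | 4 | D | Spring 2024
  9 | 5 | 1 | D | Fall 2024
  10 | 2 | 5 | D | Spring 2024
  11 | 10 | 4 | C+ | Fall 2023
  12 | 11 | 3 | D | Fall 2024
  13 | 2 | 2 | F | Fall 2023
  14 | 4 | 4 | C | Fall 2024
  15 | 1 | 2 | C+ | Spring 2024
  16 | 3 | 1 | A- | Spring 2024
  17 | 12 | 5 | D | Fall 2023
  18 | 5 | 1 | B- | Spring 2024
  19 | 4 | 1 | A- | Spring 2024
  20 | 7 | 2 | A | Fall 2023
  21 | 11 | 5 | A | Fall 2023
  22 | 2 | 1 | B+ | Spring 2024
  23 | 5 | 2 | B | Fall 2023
SELECT name, credits FROM courses ORDER BY credits ASC LIMIT 5

Execution result:
name | credits
Physics 201 | 3
Linear Algebra 201 | 4
Chemistry 101 | 4
Algorithms 201 | 4
History 101 | 4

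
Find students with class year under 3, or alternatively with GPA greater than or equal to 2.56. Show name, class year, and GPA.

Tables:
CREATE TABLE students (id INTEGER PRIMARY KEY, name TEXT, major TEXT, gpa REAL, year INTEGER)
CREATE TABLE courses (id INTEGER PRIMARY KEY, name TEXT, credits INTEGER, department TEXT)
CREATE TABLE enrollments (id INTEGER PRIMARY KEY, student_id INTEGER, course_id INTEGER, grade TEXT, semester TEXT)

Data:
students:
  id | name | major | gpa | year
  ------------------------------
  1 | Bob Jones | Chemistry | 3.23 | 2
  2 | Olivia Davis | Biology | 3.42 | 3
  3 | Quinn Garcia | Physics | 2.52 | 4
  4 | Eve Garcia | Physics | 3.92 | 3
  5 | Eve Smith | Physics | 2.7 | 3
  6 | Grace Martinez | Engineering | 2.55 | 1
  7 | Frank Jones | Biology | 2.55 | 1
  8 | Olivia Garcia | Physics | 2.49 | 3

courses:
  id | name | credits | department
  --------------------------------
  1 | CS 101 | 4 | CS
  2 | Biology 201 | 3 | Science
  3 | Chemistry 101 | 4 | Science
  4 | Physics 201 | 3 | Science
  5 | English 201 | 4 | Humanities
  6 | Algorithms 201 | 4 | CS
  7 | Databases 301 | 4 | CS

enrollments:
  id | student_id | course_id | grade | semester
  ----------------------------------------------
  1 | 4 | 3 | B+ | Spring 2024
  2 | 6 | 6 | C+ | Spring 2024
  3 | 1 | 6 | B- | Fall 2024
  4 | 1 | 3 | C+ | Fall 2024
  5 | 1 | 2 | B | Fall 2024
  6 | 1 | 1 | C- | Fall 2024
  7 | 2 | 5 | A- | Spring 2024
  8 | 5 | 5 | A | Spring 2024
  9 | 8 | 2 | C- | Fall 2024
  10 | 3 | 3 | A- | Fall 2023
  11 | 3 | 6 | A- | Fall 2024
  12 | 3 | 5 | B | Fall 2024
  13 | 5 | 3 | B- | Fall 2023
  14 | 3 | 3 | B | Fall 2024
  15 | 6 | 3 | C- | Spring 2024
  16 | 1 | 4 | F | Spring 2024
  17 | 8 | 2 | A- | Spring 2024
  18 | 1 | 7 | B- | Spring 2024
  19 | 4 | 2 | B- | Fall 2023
SELECT name, year, gpa FROM students WHERE year < 3 OR gpa >= 2.56

Execution result:
name | year | gpa
Bob Jones | 2 | 3.23
Olivia Davis | 3 | 3.42
Eve Garcia | 3 | 3.92
Eve Smith | 3 | 2.70
Grace Martinez | 1 | 2.55
Frank Jones | 1 | 2.55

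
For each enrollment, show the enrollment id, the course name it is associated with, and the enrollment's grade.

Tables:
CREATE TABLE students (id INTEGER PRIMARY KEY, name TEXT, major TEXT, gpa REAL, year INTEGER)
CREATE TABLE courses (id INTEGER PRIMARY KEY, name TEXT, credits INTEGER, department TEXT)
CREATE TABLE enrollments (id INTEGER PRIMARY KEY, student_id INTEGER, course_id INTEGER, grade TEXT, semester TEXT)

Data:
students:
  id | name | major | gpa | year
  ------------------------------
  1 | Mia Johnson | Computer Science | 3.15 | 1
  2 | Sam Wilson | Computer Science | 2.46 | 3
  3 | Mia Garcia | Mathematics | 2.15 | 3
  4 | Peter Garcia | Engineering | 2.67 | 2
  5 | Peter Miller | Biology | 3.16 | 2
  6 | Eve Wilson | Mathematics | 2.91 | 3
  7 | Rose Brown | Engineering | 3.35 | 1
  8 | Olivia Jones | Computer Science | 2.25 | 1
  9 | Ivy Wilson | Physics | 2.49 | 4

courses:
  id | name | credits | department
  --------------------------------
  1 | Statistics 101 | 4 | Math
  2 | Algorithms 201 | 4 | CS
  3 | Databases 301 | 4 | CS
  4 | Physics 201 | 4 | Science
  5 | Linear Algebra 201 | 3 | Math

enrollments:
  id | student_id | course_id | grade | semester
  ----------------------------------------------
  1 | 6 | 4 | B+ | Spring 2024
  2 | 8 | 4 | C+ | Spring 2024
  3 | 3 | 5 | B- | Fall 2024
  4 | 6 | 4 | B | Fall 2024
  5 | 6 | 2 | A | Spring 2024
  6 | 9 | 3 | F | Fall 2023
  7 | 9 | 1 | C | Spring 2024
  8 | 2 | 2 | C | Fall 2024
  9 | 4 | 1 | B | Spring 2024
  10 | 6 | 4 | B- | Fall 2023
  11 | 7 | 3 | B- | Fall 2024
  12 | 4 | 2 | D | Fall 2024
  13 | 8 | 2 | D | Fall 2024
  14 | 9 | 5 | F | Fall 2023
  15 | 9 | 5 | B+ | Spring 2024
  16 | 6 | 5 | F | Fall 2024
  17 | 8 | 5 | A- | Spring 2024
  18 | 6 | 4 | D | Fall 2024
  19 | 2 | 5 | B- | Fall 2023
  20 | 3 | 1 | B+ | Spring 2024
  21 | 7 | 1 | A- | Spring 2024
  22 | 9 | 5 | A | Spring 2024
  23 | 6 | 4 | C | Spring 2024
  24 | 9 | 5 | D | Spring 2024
SELECT c.id, p.name AS course, c.grade FROM enrollments c JOIN courses p ON c.course_id = p.id

Execution result:
id | course | grade
1 | Physics 201 | B+
2 | Physics 201 | C+
3 | Linear Algebra 201 | B-
4 | Physics 201 | B
5 | Algorithms 201 | A
6 | Databases 301 | F
7 | Statistics 101 | C
8 | Algorithms 201 | C
9 | Statistics 101 | B
10 | Physics 201 | B-
11 | Databases 301 | B-
12 | Algorithms 201 | D
13 | Algorithms 201 | D
14 | Linear Algebra 201 | F
15 | Linear Algebra 201 | B+
16 | Linear Algebra 201 | F
17 | Linear Algebra 201 | A-
18 | Physics 201 | D
19 | Linear Algebra 201 | B-
20 | Statistics 101 | B+
21 | Statistics 101 | A-
22 | Linear Algebra 201 | A
23 | Physics 201 | C
24 | Linear Algebra 201 | D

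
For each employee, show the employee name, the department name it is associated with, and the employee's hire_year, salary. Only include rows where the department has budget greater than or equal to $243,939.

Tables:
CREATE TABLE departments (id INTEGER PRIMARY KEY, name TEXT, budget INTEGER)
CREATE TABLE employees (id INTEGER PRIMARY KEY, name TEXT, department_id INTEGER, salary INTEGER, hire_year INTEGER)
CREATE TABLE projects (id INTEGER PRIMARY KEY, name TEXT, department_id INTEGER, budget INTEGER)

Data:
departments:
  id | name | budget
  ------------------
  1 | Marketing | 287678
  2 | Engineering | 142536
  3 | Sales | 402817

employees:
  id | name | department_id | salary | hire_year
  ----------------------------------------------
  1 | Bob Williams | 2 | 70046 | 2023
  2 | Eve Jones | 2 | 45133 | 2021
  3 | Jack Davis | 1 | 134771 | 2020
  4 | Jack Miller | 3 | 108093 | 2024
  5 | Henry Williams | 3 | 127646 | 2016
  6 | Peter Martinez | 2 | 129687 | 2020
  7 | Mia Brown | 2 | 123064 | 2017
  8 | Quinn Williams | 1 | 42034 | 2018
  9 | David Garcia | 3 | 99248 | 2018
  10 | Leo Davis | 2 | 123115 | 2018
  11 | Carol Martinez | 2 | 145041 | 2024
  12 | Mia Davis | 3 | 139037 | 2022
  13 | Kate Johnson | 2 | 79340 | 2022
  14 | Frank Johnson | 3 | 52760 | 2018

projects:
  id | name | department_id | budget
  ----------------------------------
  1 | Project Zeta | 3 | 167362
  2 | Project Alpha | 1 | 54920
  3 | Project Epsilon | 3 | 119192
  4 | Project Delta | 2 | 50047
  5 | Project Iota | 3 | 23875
SELECT c.name, p.name AS department, c.hire_year, c.salary FROM employees c JOIN departments p ON c.department_id = p.id WHERE p.budget >= 243939

Execution result:
name | department | hire_year | salary
Jack Davis | Marketing | 2020 | 134771
Jack Miller | Sales | 2024 | 108093
Henry Williams | Sales | 2016 | 127646
Quinn Williams | Marketing | 2018 | 42034
David Garcia | Sales | 2018 | 99248
Mia Davis | Sales | 2022 | 139037
Frank Johnson | Sales | 2018 | 52760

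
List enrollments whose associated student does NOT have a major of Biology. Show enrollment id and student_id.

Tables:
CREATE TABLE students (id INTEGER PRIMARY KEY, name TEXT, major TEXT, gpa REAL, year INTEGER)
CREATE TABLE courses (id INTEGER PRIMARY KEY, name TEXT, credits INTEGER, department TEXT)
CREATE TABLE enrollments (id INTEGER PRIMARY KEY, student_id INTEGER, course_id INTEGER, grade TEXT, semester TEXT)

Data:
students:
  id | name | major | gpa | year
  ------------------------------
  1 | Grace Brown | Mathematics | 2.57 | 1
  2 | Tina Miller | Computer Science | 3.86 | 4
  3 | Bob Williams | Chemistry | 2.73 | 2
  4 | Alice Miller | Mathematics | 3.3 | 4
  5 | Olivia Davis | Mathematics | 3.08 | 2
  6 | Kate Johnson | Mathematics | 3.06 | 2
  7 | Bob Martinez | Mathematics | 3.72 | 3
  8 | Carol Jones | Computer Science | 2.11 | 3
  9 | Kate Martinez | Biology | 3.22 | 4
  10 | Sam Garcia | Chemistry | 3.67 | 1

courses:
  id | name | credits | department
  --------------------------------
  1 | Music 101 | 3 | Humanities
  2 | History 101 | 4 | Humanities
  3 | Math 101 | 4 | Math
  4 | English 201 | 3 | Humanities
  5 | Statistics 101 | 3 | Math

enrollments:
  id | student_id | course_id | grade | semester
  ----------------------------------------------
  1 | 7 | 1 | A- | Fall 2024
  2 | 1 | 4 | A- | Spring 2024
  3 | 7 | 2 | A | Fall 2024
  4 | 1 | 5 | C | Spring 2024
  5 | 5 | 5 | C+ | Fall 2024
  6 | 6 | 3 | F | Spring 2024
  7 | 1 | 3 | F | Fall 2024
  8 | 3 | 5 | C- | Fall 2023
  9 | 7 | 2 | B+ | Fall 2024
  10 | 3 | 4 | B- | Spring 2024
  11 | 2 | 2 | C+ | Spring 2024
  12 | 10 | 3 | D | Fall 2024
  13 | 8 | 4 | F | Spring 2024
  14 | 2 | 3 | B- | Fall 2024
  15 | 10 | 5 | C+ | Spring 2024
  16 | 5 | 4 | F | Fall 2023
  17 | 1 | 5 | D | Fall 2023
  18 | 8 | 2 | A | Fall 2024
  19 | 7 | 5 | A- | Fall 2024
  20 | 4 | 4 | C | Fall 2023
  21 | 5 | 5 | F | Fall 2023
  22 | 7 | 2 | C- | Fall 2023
SELECT id, student_id FROM enrollments WHERE student_id NOT IN (SELECT id FROM students WHERE major = 'Biology')

Execution result:
id | student_id
1 | 7
2 | 1
3 | 7
4 | 1
5 | 5
6 | 6
7 | 1
8 | 3
9 | 7
10 | 3
11 | 2
12 | 10
13 | 8
14 | 2
15 | 10
16 | 5
17 | 1
18 | 8
19 | 7
20 | 4
21 | 5
22 | 7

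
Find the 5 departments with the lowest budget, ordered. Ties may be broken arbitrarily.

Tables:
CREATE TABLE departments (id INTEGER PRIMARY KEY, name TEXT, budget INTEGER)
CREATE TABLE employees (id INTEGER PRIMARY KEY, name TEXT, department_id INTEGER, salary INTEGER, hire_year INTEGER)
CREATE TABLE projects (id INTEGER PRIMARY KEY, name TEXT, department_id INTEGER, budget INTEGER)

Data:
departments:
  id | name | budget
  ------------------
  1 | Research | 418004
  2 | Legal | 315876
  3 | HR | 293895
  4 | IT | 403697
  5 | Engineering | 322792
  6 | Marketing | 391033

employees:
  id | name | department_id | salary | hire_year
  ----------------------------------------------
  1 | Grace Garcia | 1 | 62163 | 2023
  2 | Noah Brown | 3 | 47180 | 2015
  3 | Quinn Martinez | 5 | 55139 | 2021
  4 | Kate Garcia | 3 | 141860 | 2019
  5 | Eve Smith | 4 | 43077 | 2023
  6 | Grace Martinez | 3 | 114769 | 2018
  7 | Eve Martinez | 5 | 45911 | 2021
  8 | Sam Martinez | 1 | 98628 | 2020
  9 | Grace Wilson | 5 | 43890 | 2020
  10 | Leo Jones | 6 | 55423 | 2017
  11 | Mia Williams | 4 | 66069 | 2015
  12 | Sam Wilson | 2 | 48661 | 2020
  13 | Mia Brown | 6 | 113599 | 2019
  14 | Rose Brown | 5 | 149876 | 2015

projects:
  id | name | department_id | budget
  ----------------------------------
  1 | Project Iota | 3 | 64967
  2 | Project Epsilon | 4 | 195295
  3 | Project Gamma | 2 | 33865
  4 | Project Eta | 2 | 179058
SELECT name, budget FROM departments ORDER BY budget ASC LIMIT 5

Execution result:
name | budget
HR | 293895
Legal | 315876
Engineering | 322792
Marketing | 391033
IT | 403697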